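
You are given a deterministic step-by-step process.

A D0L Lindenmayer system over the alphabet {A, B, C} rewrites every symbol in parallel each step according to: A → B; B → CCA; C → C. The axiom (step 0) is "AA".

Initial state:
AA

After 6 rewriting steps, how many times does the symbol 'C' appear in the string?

k=0  AA
k=1  BB
k=2  CCACCA
k=3  CCBCCB
k=4  CCCCACCCCA
k=5  CCCCBCCCCB
k=6  CCCCCCACCCCCCA

12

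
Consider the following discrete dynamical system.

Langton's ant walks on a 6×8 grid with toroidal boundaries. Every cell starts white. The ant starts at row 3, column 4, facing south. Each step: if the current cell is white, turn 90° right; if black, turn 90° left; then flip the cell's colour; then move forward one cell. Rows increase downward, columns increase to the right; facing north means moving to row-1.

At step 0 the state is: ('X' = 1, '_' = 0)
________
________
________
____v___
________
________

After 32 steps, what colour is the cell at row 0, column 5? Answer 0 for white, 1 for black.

1

[0] ________
________
________
____v___
________
________
[1] ________
________
________
___<X___
________
________
[2] ________
________
___^____
___XX___
________
________
[3] ________
________
___X>___
___XX___
________
________
[4] ________
________
___XX___
___Xv___
________
________
[5] ________
________
___XX___
___X_>__
________
________
[6] ________
________
___XX___
___X_X__
_____v__
________
[7] ________
________
___XX___
___X_X__
____<X__
________
[8] ________
________
___XX___
___X^X__
____XX__
________
[9] ________
________
___XX___
___XX>__
____XX__
________
[10] ________
________
___XX^__
___XX___
____XX__
________
[11] ________
________
___XXX>_
___XX___
____XX__
________
[12] ________
________
___XXXX_
___XX_v_
____XX__
________
[13] ________
________
___XXXX_
___XX<X_
____XX__
________
[14] ________
________
___XX^X_
___XXXX_
____XX__
________
[15] ________
________
___X<_X_
___XXXX_
____XX__
________
[16] ________
________
___X__X_
___XvXX_
____XX__
________
[17] ________
________
___X__X_
___X_>X_
____XX__
________
[18] ________
________
___X_^X_
___X__X_
____XX__
________
[19] ________
________
___X_X>_
___X__X_
____XX__
________
[20] ________
______^_
___X_X__
___X__X_
____XX__
________
[21] ________
______X>
___X_X__
___X__X_
____XX__
________
[22] ________
______XX
___X_X_v
___X__X_
____XX__
________
[23] ________
______XX
___X_X<X
___X__X_
____XX__
________
[24] ________
______^X
___X_XXX
___X__X_
____XX__
________
[25] ________
_____<_X
___X_XXX
___X__X_
____XX__
________
[26] _____^__
_____X_X
___X_XXX
___X__X_
____XX__
________
[27] _____X>_
_____X_X
___X_XXX
___X__X_
____XX__
________
[28] _____XX_
_____XvX
___X_XXX
___X__X_
____XX__
________
[29] _____XX_
_____<XX
___X_XXX
___X__X_
____XX__
________
[30] _____XX_
______XX
___X_vXX
___X__X_
____XX__
________
[31] _____XX_
______XX
___X__>X
___X__X_
____XX__
________
[32] _____XX_
______^X
___X___X
___X__X_
____XX__
________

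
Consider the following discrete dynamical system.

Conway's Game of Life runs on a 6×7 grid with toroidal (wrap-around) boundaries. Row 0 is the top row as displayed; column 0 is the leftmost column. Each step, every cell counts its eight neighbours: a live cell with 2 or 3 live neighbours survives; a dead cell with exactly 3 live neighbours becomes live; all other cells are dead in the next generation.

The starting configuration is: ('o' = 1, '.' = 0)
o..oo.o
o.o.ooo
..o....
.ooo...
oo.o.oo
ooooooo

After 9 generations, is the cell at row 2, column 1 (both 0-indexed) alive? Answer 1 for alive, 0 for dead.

1

gen 0: o..oo.o
o.o.ooo
..o....
.ooo...
oo.o.oo
ooooooo
gen 1: .......
o.o.o..
o...ooo
...oo.o
.......
.......
gen 2: .......
oo.oo..
oo.....
o..oo.o
.......
.......
gen 3: .......
ooo....
.....o.
oo....o
.......
.......
gen 4: .o.....
.o.....
..o....
o.....o
o......
.......
gen 5: .......
.oo....
oo.....
oo....o
o.....o
.......
gen 6: .......
ooo....
......o
.......
.o....o
.......
gen 7: .o.....
oo.....
oo.....
o......
.......
.......
gen 8: oo.....
..o....
......o
oo.....
.......
.......
gen 9: .o.....
oo.....
oo.....
o......
.......
.......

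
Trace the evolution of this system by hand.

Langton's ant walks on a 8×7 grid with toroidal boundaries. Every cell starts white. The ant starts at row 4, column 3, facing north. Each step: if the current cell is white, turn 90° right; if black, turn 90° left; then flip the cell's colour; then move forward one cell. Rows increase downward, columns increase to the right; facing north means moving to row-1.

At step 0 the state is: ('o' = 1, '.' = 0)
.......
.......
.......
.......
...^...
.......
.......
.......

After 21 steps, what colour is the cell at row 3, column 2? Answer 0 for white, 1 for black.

step 0: .......
.......
.......
.......
...^...
.......
.......
.......
step 1: .......
.......
.......
.......
...o>..
.......
.......
.......
step 2: .......
.......
.......
.......
...oo..
....v..
.......
.......
step 3: .......
.......
.......
.......
...oo..
...<o..
.......
.......
step 4: .......
.......
.......
.......
...^o..
...oo..
.......
.......
step 5: .......
.......
.......
.......
..<.o..
...oo..
.......
.......
step 6: .......
.......
.......
..^....
..o.o..
...oo..
.......
.......
step 7: .......
.......
.......
..o>...
..o.o..
...oo..
.......
.......
step 8: .......
.......
.......
..oo...
..ovo..
...oo..
.......
.......
step 9: .......
.......
.......
..oo...
..<oo..
...oo..
.......
.......
step 10: .......
.......
.......
..oo...
...oo..
..voo..
.......
.......
step 11: .......
.......
.......
..oo...
...oo..
.<ooo..
.......
.......
step 12: .......
.......
.......
..oo...
.^.oo..
.oooo..
.......
.......
step 13: .......
.......
.......
..oo...
.o>oo..
.oooo..
.......
.......
step 14: .......
.......
.......
..oo...
.oooo..
.ovoo..
.......
.......
step 15: .......
.......
.......
..oo...
.oooo..
.o.>o..
.......
.......
step 16: .......
.......
.......
..oo...
.oo^o..
.o..o..
.......
.......
step 17: .......
.......
.......
..oo...
.o<.o..
.o..o..
.......
.......
step 18: .......
.......
.......
..oo...
.o..o..
.ov.o..
.......
.......
step 19: .......
.......
.......
..oo...
.o..o..
.<o.o..
.......
.......
step 20: .......
.......
.......
..oo...
.o..o..
..o.o..
.v.....
.......
step 21: .......
.......
.......
..oo...
.o..o..
..o.o..
<o.....
.......

1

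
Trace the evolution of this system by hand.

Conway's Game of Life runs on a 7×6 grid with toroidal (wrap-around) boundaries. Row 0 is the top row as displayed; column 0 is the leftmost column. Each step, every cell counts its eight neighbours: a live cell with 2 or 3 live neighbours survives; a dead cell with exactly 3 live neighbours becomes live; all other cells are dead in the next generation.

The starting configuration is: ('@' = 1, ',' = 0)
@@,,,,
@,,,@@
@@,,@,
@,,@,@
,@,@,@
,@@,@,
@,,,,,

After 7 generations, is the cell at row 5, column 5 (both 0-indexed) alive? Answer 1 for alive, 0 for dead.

gen 0: @@,,,,
@,,,@@
@@,,@,
@,,@,@
,@,@,@
,@@,@,
@,,,,,
gen 1: ,@,,,,
,,,,@,
,@,@,,
,,,@,,
,@,@,@
,@@@@@
@,@,,@
gen 2: @@,,,@
,,@,,,
,,@@@,
@,,@,,
,@,,,@
,,,,,,
,,,,,@
gen 3: @@,,,@
@,@,@@
,@@,@,
@@,@,@
@,,,,,
@,,,,,
,,,,,@
gen 4: ,@,,,,
,,@,@,
,,,,,,
,,,@@@
,,,,,,
@,,,,@
,@,,,@
gen 5: @@@,,,
,,,,,,
,,,,,@
,,,,@,
@,,,,,
@,,,,@
,@,,,@
gen 6: @@@,,,
@@,,,,
,,,,,,
,,,,,@
@,,,,,
,@,,,@
,,@,,@
gen 7: ,,@,,@
@,@,,,
@,,,,,
,,,,,,
@,,,,@
,@,,,@
,,@,,@

1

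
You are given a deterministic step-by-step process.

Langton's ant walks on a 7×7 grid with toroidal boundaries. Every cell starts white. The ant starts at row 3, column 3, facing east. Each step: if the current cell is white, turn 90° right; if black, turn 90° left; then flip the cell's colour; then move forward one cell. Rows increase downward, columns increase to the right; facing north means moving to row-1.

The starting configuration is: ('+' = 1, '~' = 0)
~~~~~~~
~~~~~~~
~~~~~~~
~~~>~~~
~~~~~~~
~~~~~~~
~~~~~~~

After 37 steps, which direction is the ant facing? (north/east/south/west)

north

[0] ~~~~~~~
~~~~~~~
~~~~~~~
~~~>~~~
~~~~~~~
~~~~~~~
~~~~~~~
[1] ~~~~~~~
~~~~~~~
~~~~~~~
~~~+~~~
~~~v~~~
~~~~~~~
~~~~~~~
[2] ~~~~~~~
~~~~~~~
~~~~~~~
~~~+~~~
~~<+~~~
~~~~~~~
~~~~~~~
[3] ~~~~~~~
~~~~~~~
~~~~~~~
~~^+~~~
~~++~~~
~~~~~~~
~~~~~~~
[4] ~~~~~~~
~~~~~~~
~~~~~~~
~~+>~~~
~~++~~~
~~~~~~~
~~~~~~~
[5] ~~~~~~~
~~~~~~~
~~~^~~~
~~+~~~~
~~++~~~
~~~~~~~
~~~~~~~
[6] ~~~~~~~
~~~~~~~
~~~+>~~
~~+~~~~
~~++~~~
~~~~~~~
~~~~~~~
[7] ~~~~~~~
~~~~~~~
~~~++~~
~~+~v~~
~~++~~~
~~~~~~~
~~~~~~~
[8] ~~~~~~~
~~~~~~~
~~~++~~
~~+<+~~
~~++~~~
~~~~~~~
~~~~~~~
[9] ~~~~~~~
~~~~~~~
~~~^+~~
~~+++~~
~~++~~~
~~~~~~~
~~~~~~~
[10] ~~~~~~~
~~~~~~~
~~<~+~~
~~+++~~
~~++~~~
~~~~~~~
~~~~~~~
[11] ~~~~~~~
~~^~~~~
~~+~+~~
~~+++~~
~~++~~~
~~~~~~~
~~~~~~~
[12] ~~~~~~~
~~+>~~~
~~+~+~~
~~+++~~
~~++~~~
~~~~~~~
~~~~~~~
[13] ~~~~~~~
~~++~~~
~~+v+~~
~~+++~~
~~++~~~
~~~~~~~
~~~~~~~
[14] ~~~~~~~
~~++~~~
~~<++~~
~~+++~~
~~++~~~
~~~~~~~
~~~~~~~
[15] ~~~~~~~
~~++~~~
~~~++~~
~~v++~~
~~++~~~
~~~~~~~
~~~~~~~
[16] ~~~~~~~
~~++~~~
~~~++~~
~~~>+~~
~~++~~~
~~~~~~~
~~~~~~~
[17] ~~~~~~~
~~++~~~
~~~^+~~
~~~~+~~
~~++~~~
~~~~~~~
~~~~~~~
[18] ~~~~~~~
~~++~~~
~~<~+~~
~~~~+~~
~~++~~~
~~~~~~~
~~~~~~~
[19] ~~~~~~~
~~^+~~~
~~+~+~~
~~~~+~~
~~++~~~
~~~~~~~
~~~~~~~
[20] ~~~~~~~
~<~+~~~
~~+~+~~
~~~~+~~
~~++~~~
~~~~~~~
~~~~~~~
[21] ~^~~~~~
~+~+~~~
~~+~+~~
~~~~+~~
~~++~~~
~~~~~~~
~~~~~~~
[22] ~+>~~~~
~+~+~~~
~~+~+~~
~~~~+~~
~~++~~~
~~~~~~~
~~~~~~~
[23] ~++~~~~
~+v+~~~
~~+~+~~
~~~~+~~
~~++~~~
~~~~~~~
~~~~~~~
[24] ~++~~~~
~<++~~~
~~+~+~~
~~~~+~~
~~++~~~
~~~~~~~
~~~~~~~
[25] ~++~~~~
~~++~~~
~v+~+~~
~~~~+~~
~~++~~~
~~~~~~~
~~~~~~~
[26] ~++~~~~
~~++~~~
<++~+~~
~~~~+~~
~~++~~~
~~~~~~~
~~~~~~~
[27] ~++~~~~
^~++~~~
+++~+~~
~~~~+~~
~~++~~~
~~~~~~~
~~~~~~~
[28] ~++~~~~
+>++~~~
+++~+~~
~~~~+~~
~~++~~~
~~~~~~~
~~~~~~~
[29] ~++~~~~
++++~~~
+v+~+~~
~~~~+~~
~~++~~~
~~~~~~~
~~~~~~~
[30] ~++~~~~
++++~~~
+~>~+~~
~~~~+~~
~~++~~~
~~~~~~~
~~~~~~~
[31] ~++~~~~
++^+~~~
+~~~+~~
~~~~+~~
~~++~~~
~~~~~~~
~~~~~~~
[32] ~++~~~~
+<~+~~~
+~~~+~~
~~~~+~~
~~++~~~
~~~~~~~
~~~~~~~
[33] ~++~~~~
+~~+~~~
+v~~+~~
~~~~+~~
~~++~~~
~~~~~~~
~~~~~~~
[34] ~++~~~~
+~~+~~~
<+~~+~~
~~~~+~~
~~++~~~
~~~~~~~
~~~~~~~
[35] ~++~~~~
+~~+~~~
~+~~+~~
v~~~+~~
~~++~~~
~~~~~~~
~~~~~~~
[36] ~++~~~~
+~~+~~~
~+~~+~~
+~~~+~<
~~++~~~
~~~~~~~
~~~~~~~
[37] ~++~~~~
+~~+~~~
~+~~+~^
+~~~+~+
~~++~~~
~~~~~~~
~~~~~~~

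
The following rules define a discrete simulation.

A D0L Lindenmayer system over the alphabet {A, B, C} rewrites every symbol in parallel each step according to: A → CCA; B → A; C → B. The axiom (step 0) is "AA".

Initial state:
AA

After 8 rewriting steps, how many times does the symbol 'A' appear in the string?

74

[0] AA
[1] CCACCA
[2] BBCCABBCCA
[3] AABBCCAAABBCCA
[4] CCACCAAABBCCACCACCAAABBCCA
[5] BBCCABBCCACCACCAAABBCCABBCCABBCCACCACCAAABBCCA
[6] AABBCCAAABBCCABBCCABBCCACCACCAAABBCCAAABBCCAAABBCCABBCCABBCCACCACCAAABBCCA
[7] CCACCAAABBCCACCACCAAABBCCAAABBCCAAABBCCABBCCABBCCACCACCAAA…AAABBCCACCACCAAABBCCAAABBCCAAABBCCABBCCABBCCACCACCAAABBCCA  (len 126)
[8] BBCCABBCCACCACCAAABBCCABBCCABBCCACCACCAAABBCCACCACCAAABBCC…AAABBCCACCACCAAABBCCAAABBCCAAABBCCABBCCABBCCACCACCAAABBCCA  (len 218)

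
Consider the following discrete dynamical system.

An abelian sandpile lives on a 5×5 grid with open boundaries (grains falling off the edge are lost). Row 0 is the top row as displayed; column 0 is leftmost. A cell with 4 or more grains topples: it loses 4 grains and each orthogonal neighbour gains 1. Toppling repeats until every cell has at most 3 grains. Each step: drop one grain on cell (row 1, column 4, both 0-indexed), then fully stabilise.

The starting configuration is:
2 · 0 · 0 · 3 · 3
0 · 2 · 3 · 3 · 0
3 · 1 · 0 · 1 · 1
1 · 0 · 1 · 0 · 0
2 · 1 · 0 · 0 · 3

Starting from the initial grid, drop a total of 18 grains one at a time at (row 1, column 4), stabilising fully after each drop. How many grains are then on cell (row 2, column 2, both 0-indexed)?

0) 2 · 0 · 0 · 3 · 3
0 · 2 · 3 · 3 · 0
3 · 1 · 0 · 1 · 1
1 · 0 · 1 · 0 · 0
2 · 1 · 0 · 0 · 3
1) 2 · 0 · 0 · 3 · 3
0 · 2 · 3 · 3 · 1
3 · 1 · 0 · 1 · 1
1 · 0 · 1 · 0 · 0
2 · 1 · 0 · 0 · 3
2) 2 · 0 · 0 · 3 · 3
0 · 2 · 3 · 3 · 2
3 · 1 · 0 · 1 · 1
1 · 0 · 1 · 0 · 0
2 · 1 · 0 · 0 · 3
3) 2 · 0 · 0 · 3 · 3
0 · 2 · 3 · 3 · 3
3 · 1 · 0 · 1 · 1
1 · 0 · 1 · 0 · 0
2 · 1 · 0 · 0 · 3
4) 2 · 0 · 2 · 1 · 1
0 · 3 · 0 · 2 · 2
3 · 1 · 1 · 2 · 2
1 · 0 · 1 · 0 · 0
2 · 1 · 0 · 0 · 3
5) 2 · 0 · 2 · 1 · 1
0 · 3 · 0 · 2 · 3
3 · 1 · 1 · 2 · 2
1 · 0 · 1 · 0 · 0
2 · 1 · 0 · 0 · 3
6) 2 · 0 · 2 · 1 · 2
0 · 3 · 0 · 3 · 0
3 · 1 · 1 · 2 · 3
1 · 0 · 1 · 0 · 0
2 · 1 · 0 · 0 · 3
7) 2 · 0 · 2 · 1 · 2
0 · 3 · 0 · 3 · 1
3 · 1 · 1 · 2 · 3
1 · 0 · 1 · 0 · 0
2 · 1 · 0 · 0 · 3
8) 2 · 0 · 2 · 1 · 2
0 · 3 · 0 · 3 · 2
3 · 1 · 1 · 2 · 3
1 · 0 · 1 · 0 · 0
2 · 1 · 0 · 0 · 3
9) 2 · 0 · 2 · 1 · 2
0 · 3 · 0 · 3 · 3
3 · 1 · 1 · 2 · 3
1 · 0 · 1 · 0 · 0
2 · 1 · 0 · 0 · 3
10) 2 · 0 · 2 · 2 · 3
0 · 3 · 1 · 1 · 2
3 · 1 · 2 · 0 · 1
1 · 0 · 1 · 1 · 1
2 · 1 · 0 · 0 · 3
11) 2 · 0 · 2 · 2 · 3
0 · 3 · 1 · 1 · 3
3 · 1 · 2 · 0 · 1
1 · 0 · 1 · 1 · 1
2 · 1 · 0 · 0 · 3
12) 2 · 0 · 2 · 3 · 0
0 · 3 · 1 · 2 · 1
3 · 1 · 2 · 0 · 2
1 · 0 · 1 · 1 · 1
2 · 1 · 0 · 0 · 3
13) 2 · 0 · 2 · 3 · 0
0 · 3 · 1 · 2 · 2
3 · 1 · 2 · 0 · 2
1 · 0 · 1 · 1 · 1
2 · 1 · 0 · 0 · 3
14) 2 · 0 · 2 · 3 · 0
0 · 3 · 1 · 2 · 3
3 · 1 · 2 · 0 · 2
1 · 0 · 1 · 1 · 1
2 · 1 · 0 · 0 · 3
15) 2 · 0 · 2 · 3 · 1
0 · 3 · 1 · 3 · 0
3 · 1 · 2 · 0 · 3
1 · 0 · 1 · 1 · 1
2 · 1 · 0 · 0 · 3
16) 2 · 0 · 2 · 3 · 1
0 · 3 · 1 · 3 · 1
3 · 1 · 2 · 0 · 3
1 · 0 · 1 · 1 · 1
2 · 1 · 0 · 0 · 3
17) 2 · 0 · 2 · 3 · 1
0 · 3 · 1 · 3 · 2
3 · 1 · 2 · 0 · 3
1 · 0 · 1 · 1 · 1
2 · 1 · 0 · 0 · 3
18) 2 · 0 · 2 · 3 · 1
0 · 3 · 1 · 3 · 3
3 · 1 · 2 · 0 · 3
1 · 0 · 1 · 1 · 1
2 · 1 · 0 · 0 · 3

2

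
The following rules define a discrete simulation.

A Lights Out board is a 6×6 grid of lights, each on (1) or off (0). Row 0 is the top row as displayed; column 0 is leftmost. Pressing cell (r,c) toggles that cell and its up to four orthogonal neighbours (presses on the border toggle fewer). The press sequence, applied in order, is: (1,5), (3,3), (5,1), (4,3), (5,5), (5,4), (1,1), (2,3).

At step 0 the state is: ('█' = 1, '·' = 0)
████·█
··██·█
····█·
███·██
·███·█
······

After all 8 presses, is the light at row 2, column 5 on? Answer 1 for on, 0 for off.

gen 0: ████·█
··██·█
····█·
███·██
·███·█
······
gen 1: ████··
··███·
····██
███·██
·███·█
······
gen 2: ████··
··███·
···███
██·█·█
·██··█
······
gen 3: ████··
··███·
···███
██·█·█
··█··█
███···
gen 4: ████··
··███·
···███
██···█
···███
████··
gen 5: ████··
··███·
···███
██···█
···██·
██████
gen 6: ████··
··███·
···███
██···█
···█··
███···
gen 7: █·██··
██·██·
·█·███
██···█
···█··
███···
gen 8: █·██··
██··█·
·██··█
██·█·█
···█··
███···

1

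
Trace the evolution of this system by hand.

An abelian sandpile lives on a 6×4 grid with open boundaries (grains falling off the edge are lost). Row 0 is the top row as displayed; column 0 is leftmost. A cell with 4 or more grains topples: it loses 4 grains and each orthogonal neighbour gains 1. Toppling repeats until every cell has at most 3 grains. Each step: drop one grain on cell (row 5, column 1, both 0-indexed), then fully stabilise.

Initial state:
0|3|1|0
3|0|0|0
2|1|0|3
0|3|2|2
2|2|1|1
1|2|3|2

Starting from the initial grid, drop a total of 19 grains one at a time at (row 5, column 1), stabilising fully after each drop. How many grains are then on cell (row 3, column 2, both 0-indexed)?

0

k=0  0|3|1|0
3|0|0|0
2|1|0|3
0|3|2|2
2|2|1|1
1|2|3|2
k=1  0|3|1|0
3|0|0|0
2|1|0|3
0|3|2|2
2|2|1|1
1|3|3|2
k=2  0|3|1|0
3|0|0|0
2|1|0|3
0|3|2|2
2|3|2|1
2|1|0|3
k=3  0|3|1|0
3|0|0|0
2|1|0|3
0|3|2|2
2|3|2|1
2|2|0|3
k=4  0|3|1|0
3|0|0|0
2|1|0|3
0|3|2|2
2|3|2|1
2|3|0|3
k=5  0|3|1|0
3|0|0|0
2|2|0|3
1|0|3|2
3|1|3|1
3|1|1|3
k=6  0|3|1|0
3|0|0|0
2|2|0|3
1|0|3|2
3|1|3|1
3|2|1|3
k=7  0|3|1|0
3|0|0|0
2|2|0|3
1|0|3|2
3|1|3|1
3|3|1|3
k=8  0|3|1|0
3|0|0|0
2|2|0|3
2|0|3|2
0|3|3|1
1|1|2|3
k=9  0|3|1|0
3|0|0|0
2|2|0|3
2|0|3|2
0|3|3|1
1|2|2|3
k=10  0|3|1|0
3|0|0|0
2|2|0|3
2|0|3|2
0|3|3|1
1|3|2|3
k=11  0|3|1|0
3|0|0|0
2|2|1|3
2|2|0|3
1|1|2|3
2|2|1|0
k=12  0|3|1|0
3|0|0|0
2|2|1|3
2|2|0|3
1|1|2|3
2|3|1|0
k=13  0|3|1|0
3|0|0|0
2|2|1|3
2|2|0|3
1|2|2|3
3|0|2|0
k=14  0|3|1|0
3|0|0|0
2|2|1|3
2|2|0|3
1|2|2|3
3|1|2|0
k=15  0|3|1|0
3|0|0|0
2|2|1|3
2|2|0|3
1|2|2|3
3|2|2|0
k=16  0|3|1|0
3|0|0|0
2|2|1|3
2|2|0|3
1|2|2|3
3|3|2|0
k=17  0|3|1|0
3|0|0|0
2|2|1|3
2|2|0|3
2|3|2|3
0|1|3|0
k=18  0|3|1|0
3|0|0|0
2|2|1|3
2|2|0|3
2|3|2|3
0|2|3|0
k=19  0|3|1|0
3|0|0|0
2|2|1|3
2|2|0|3
2|3|2|3
0|3|3|0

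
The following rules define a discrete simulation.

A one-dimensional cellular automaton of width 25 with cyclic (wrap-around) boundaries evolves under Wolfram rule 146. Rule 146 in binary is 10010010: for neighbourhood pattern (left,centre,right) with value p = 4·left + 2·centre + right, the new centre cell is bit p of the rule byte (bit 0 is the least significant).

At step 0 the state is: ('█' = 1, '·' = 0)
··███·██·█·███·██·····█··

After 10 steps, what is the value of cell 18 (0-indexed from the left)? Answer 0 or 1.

k=0  ··███·██·█·███·██·····█··
k=1  ·█·█········█····█···█·█·
k=2  █···█······█·█··█·█·█···█
k=3  ·█·█·█····█···██·····█·█·
k=4  █·····█··█·█·█··█···█···█
k=5  ·█···█·██·····██·█·█·█·█·
k=6  █·█·█····█···█··········█
k=7  ·····█··█·█·█·█········█·
k=8  ····█·██·······█······█·█
k=9  █··█····█·····█·█····█···
k=10  ·██·█··█·█···█···█··█·█·█

0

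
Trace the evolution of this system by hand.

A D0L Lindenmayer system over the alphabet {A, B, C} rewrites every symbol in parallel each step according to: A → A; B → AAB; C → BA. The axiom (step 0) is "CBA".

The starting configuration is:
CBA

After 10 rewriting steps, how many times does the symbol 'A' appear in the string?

[0] CBA
[1] BAAABA
[2] AABAAAAABA
[3] AAAABAAAAAAABA
[4] AAAAAABAAAAAAAAABA
[5] AAAAAAAABAAAAAAAAAAABA
[6] AAAAAAAAAABAAAAAAAAAAAAABA
[7] AAAAAAAAAAAABAAAAAAAAAAAAAAABA
[8] AAAAAAAAAAAAAABAAAAAAAAAAAAAAAAABA
[9] AAAAAAAAAAAAAAAABAAAAAAAAAAAAAAAAAAABA
[10] AAAAAAAAAAAAAAAAAABAAAAAAAAAAAAAAAAAAAAABA

40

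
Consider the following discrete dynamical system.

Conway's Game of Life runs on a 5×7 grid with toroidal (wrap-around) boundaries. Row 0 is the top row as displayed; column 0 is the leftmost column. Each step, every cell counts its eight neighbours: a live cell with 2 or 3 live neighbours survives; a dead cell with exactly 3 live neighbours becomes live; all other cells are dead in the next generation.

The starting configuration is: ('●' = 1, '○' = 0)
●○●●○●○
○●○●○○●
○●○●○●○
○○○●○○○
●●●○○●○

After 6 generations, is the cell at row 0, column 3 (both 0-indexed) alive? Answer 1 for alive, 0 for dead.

0

step 0: ●○●●○●○
○●○●○○●
○●○●○●○
○○○●○○○
●●●○○●○
step 1: ○○○●○●○
○●○●○●●
●○○●○○○
●○○●○○●
●○○○○○○
step 2: ●○●○○●○
●○○●○●●
○●○●○●○
●●○○○○●
●○○○●○○
step 3: ●○○●○●○
●○○●○●○
○●○○○●○
○●●○●●●
○○○○○●○
step 4: ○○○○○●○
●●●○○●○
○●○●○○○
●●●○●○●
●●●●○○○
step 5: ○○○●●○○
●●●○●○●
○○○●●●○
○○○○●○●
○○○●●●○
step 6: ●●○○○○●
●●●○○○●
○●●○○○○
○○○○○○●
○○○○○○○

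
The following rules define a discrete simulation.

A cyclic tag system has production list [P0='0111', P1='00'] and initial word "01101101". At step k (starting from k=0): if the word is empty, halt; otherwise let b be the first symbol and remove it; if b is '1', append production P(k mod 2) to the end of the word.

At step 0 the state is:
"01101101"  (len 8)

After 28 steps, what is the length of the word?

18

t=0: "01101101"  (len 8)
t=1: "1101101"  (len 7)
t=2: "10110100"  (len 8)
t=3: "01101000111"  (len 11)
t=4: "1101000111"  (len 10)
t=5: "1010001110111"  (len 13)
t=6: "01000111011100"  (len 14)
t=7: "1000111011100"  (len 13)
t=8: "00011101110000"  (len 14)
t=9: "0011101110000"  (len 13)
t=10: "011101110000"  (len 12)
t=11: "11101110000"  (len 11)
t=12: "110111000000"  (len 12)
t=13: "101110000000111"  (len 15)
t=14: "0111000000011100"  (len 16)
t=15: "111000000011100"  (len 15)
t=16: "1100000001110000"  (len 16)
t=17: "1000000011100000111"  (len 19)
t=18: "00000001110000011100"  (len 20)
t=19: "0000001110000011100"  (len 19)
t=20: "000001110000011100"  (len 18)
t=21: "00001110000011100"  (len 17)
t=22: "0001110000011100"  (len 16)
t=23: "001110000011100"  (len 15)
t=24: "01110000011100"  (len 14)
t=25: "1110000011100"  (len 13)
t=26: "11000001110000"  (len 14)
t=27: "10000011100000111"  (len 17)
t=28: "000001110000011100"  (len 18)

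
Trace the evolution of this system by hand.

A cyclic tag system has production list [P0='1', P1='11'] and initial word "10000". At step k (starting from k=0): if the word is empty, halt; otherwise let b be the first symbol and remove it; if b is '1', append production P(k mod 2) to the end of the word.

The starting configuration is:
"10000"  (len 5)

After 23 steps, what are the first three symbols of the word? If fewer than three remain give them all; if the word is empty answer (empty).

111

gen 0: "10000"  (len 5)
gen 1: "00001"  (len 5)
gen 2: "0001"  (len 4)
gen 3: "001"  (len 3)
gen 4: "01"  (len 2)
gen 5: "1"  (len 1)
gen 6: "11"  (len 2)
gen 7: "11"  (len 2)
gen 8: "111"  (len 3)
gen 9: "111"  (len 3)
gen 10: "1111"  (len 4)
gen 11: "1111"  (len 4)
gen 12: "11111"  (len 5)
gen 13: "11111"  (len 5)
gen 14: "111111"  (len 6)
gen 15: "111111"  (len 6)
gen 16: "1111111"  (len 7)
gen 17: "1111111"  (len 7)
gen 18: "11111111"  (len 8)
gen 19: "11111111"  (len 8)
gen 20: "111111111"  (len 9)
gen 21: "111111111"  (len 9)
gen 22: "1111111111"  (len 10)
gen 23: "1111111111"  (len 10)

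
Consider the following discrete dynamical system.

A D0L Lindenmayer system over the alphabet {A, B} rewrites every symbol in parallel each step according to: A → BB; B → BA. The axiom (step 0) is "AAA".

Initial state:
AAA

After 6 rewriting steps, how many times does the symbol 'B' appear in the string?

126

0) AAA
1) BBBBBB
2) BABABABABABA
3) BABBBABBBABBBABBBABBBABB
4) BABBBABABABBBABABABBBABABABBBABABABBBABABABBBABA
5) BABBBABABABBBABBBABBBABABABBBABBBABBBABABABBBABBBABBBABABABBBABBBABBBABABABBBABBBABBBABABABBBABB
6) BABBBABABABBBABBBABBBABABABBBABABABBBABABABBBABBBABBBABABA…BABABBBABBBABBBABABABBBABABABBBABABABBBABBBABBBABABABBBABA  (len 192)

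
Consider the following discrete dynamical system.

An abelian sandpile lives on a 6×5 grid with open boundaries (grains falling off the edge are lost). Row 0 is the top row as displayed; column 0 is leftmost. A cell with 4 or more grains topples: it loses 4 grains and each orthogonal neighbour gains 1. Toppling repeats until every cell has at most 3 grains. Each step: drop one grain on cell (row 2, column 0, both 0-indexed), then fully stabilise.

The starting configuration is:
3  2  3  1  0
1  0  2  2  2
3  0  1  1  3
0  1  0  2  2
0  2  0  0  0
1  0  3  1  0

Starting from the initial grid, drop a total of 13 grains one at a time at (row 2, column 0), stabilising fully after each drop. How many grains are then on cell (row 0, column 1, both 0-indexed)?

[0] 3  2  3  1  0
1  0  2  2  2
3  0  1  1  3
0  1  0  2  2
0  2  0  0  0
1  0  3  1  0
[1] 3  2  3  1  0
2  0  2  2  2
0  1  1  1  3
1  1  0  2  2
0  2  0  0  0
1  0  3  1  0
[2] 3  2  3  1  0
2  0  2  2  2
1  1  1  1  3
1  1  0  2  2
0  2  0  0  0
1  0  3  1  0
[3] 3  2  3  1  0
2  0  2  2  2
2  1  1  1  3
1  1  0  2  2
0  2  0  0  0
1  0  3  1  0
[4] 3  2  3  1  0
2  0  2  2  2
3  1  1  1  3
1  1  0  2  2
0  2  0  0  0
1  0  3  1  0
[5] 3  2  3  1  0
3  0  2  2  2
0  2  1  1  3
2  1  0  2  2
0  2  0  0  0
1  0  3  1  0
[6] 3  2  3  1  0
3  0  2  2  2
1  2  1  1  3
2  1  0  2  2
0  2  0  0  0
1  0  3  1  0
[7] 3  2  3  1  0
3  0  2  2  2
2  2  1  1  3
2  1  0  2  2
0  2  0  0  0
1  0  3  1  0
[8] 3  2  3  1  0
3  0  2  2  2
3  2  1  1  3
2  1  0  2  2
0  2  0  0  0
1  0  3  1  0
[9] 0  3  3  1  0
1  1  2  2  2
1  3  1  1  3
3  1  0  2  2
0  2  0  0  0
1  0  3  1  0
[10] 0  3  3  1  0
1  1  2  2  2
2  3  1  1  3
3  1  0  2  2
0  2  0  0  0
1  0  3  1  0
[11] 0  3  3  1  0
1  1  2  2  2
3  3  1  1  3
3  1  0  2  2
0  2  0  0  0
1  0  3  1  0
[12] 0  3  3  1  0
2  2  2  2  2
2  0  2  1  3
0  3  0  2  2
1  2  0  0  0
1  0  3  1  0
[13] 0  3  3  1  0
2  2  2  2  2
3  0  2  1  3
0  3  0  2  2
1  2  0  0  0
1  0  3  1  0

3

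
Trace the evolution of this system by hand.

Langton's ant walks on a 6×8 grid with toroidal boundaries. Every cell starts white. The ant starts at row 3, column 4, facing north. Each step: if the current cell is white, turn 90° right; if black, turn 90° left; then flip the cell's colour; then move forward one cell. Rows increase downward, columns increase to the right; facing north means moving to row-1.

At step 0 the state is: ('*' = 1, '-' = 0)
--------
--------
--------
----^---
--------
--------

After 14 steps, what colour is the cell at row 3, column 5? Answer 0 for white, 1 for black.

[0] --------
--------
--------
----^---
--------
--------
[1] --------
--------
--------
----*>--
--------
--------
[2] --------
--------
--------
----**--
-----v--
--------
[3] --------
--------
--------
----**--
----<*--
--------
[4] --------
--------
--------
----^*--
----**--
--------
[5] --------
--------
--------
---<-*--
----**--
--------
[6] --------
--------
---^----
---*-*--
----**--
--------
[7] --------
--------
---*>---
---*-*--
----**--
--------
[8] --------
--------
---**---
---*v*--
----**--
--------
[9] --------
--------
---**---
---<**--
----**--
--------
[10] --------
--------
---**---
----**--
---v**--
--------
[11] --------
--------
---**---
----**--
--<***--
--------
[12] --------
--------
---**---
--^-**--
--****--
--------
[13] --------
--------
---**---
--*>**--
--****--
--------
[14] --------
--------
---**---
--****--
--*v**--
--------

1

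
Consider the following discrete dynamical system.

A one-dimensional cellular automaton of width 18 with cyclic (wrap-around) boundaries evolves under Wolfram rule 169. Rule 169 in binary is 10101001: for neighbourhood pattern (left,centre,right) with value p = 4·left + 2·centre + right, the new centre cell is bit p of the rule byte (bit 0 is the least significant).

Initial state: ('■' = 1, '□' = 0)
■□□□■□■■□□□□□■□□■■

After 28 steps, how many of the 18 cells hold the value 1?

11

gen 0: ■□□□■□■■□□□□□■□□■■
gen 1: □□■□□■■□□■■■□□□□■■
gen 2: □□□□□■□□□■■□□■■□■□
gen 3: ■■■■□□□■□■□□□■□■□□
gen 4: ■■■□□■□□■□□■□□■□□□
gen 5: ■■□□□□□□□□□□□□□□■□
gen 6: ■□□■■■■■■■■■■■■□□■
gen 7: □□□■■■■■■■■■■■□□□■
gen 8: □■□■■■■■■■■■■□□■□□
gen 9: □□■■■■■■■■■■□□□□□■
gen 10: □□■■■■■■■■■□□■■■□□
gen 11: ■□■■■■■■■■□□□■■□□■
gen 12: □■■■■■■■■□□■□■□□□■
gen 13: ■■■■■■■■□□□□■□□■□□
gen 14: ■■■■■■■□□■■□□□□□□□
gen 15: ■■■■■■□□□■□□■■■■■□
gen 16: ■■■■■□□■□□□□■■■■□■
gen 17: ■■■■□□□□□■■□■■■□■■
gen 18: ■■■□□■■■□■□■■■□■■■
gen 19: ■■□□□■■□■□■■■□■■■■
gen 20: ■□□■□■□■□■■■□■■■■■
gen 21: □□□□■□■□■■■□■■■■■■
gen 22: □■■□□■□■■■□■■■■■■□
gen 23: □■□□□□■■■□■■■■■■□□
gen 24: □□□■■□■■□■■■■■■□□■
gen 25: □■□■□■■□■■■■■■□□□□
gen 26: □□■□■■□■■■■■■□□■■■
gen 27: □□□■■□■■■■■■□□□■■□
gen 28: ■■□■□■■■■■■□□■□■□□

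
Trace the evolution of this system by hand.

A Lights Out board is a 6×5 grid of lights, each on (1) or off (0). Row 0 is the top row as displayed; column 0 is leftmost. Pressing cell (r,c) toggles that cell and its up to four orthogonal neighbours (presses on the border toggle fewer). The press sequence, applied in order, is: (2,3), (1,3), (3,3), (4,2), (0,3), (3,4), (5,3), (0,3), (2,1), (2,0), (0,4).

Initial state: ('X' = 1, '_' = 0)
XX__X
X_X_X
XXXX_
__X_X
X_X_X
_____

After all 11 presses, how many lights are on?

0) XX__X
X_X_X
XXXX_
__X_X
X_X_X
_____
1) XX__X
X_XXX
XX__X
__XXX
X_X_X
_____
2) XX_XX
X____
XX_XX
__XXX
X_X_X
_____
3) XX_XX
X____
XX__X
_____
X_XXX
_____
4) XX_XX
X____
XX__X
__X__
XX__X
__X__
5) XXX__
X__X_
XX__X
__X__
XX__X
__X__
6) XXX__
X__X_
XX___
__XXX
XX___
__X__
7) XXX__
X__X_
XX___
__XXX
XX_X_
___XX
8) XX_XX
X____
XX___
__XXX
XX_X_
___XX
9) XX_XX
XX___
__X__
_XXXX
XX_X_
___XX
10) XX_XX
_X___
XXX__
XXXXX
XX_X_
___XX
11) XX___
_X__X
XXX__
XXXXX
XX_X_
___XX

17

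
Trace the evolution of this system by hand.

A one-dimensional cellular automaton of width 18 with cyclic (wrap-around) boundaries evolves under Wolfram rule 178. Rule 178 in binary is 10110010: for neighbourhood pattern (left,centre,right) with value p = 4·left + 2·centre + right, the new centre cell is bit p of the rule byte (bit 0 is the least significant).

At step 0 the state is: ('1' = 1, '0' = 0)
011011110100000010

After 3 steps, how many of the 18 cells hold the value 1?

10

k=0  011011110100000010
k=1  100101101010000101
k=2  011010010101001010
k=3  100101101010110101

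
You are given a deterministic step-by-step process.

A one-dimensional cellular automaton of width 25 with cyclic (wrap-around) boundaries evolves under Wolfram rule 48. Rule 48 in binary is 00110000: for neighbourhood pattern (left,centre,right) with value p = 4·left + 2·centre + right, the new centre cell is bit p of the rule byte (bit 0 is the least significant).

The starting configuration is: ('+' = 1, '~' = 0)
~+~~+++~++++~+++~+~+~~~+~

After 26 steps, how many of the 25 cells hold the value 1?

k=0  ~+~~+++~++++~+++~+~+~~~+~
k=1  ~~+~~~~+~~~~+~~~+~+~+~~~+
k=2  +~~+~~~~+~~~~+~~~+~+~+~~~
k=3  ~+~~+~~~~+~~~~+~~~+~+~+~~
k=4  ~~+~~+~~~~+~~~~+~~~+~+~+~
k=5  ~~~+~~+~~~~+~~~~+~~~+~+~+
k=6  +~~~+~~+~~~~+~~~~+~~~+~+~
k=7  ~+~~~+~~+~~~~+~~~~+~~~+~+
k=8  +~+~~~+~~+~~~~+~~~~+~~~+~
k=9  ~+~+~~~+~~+~~~~+~~~~+~~~+
k=10  +~+~+~~~+~~+~~~~+~~~~+~~~
k=11  ~+~+~+~~~+~~+~~~~+~~~~+~~
k=12  ~~+~+~+~~~+~~+~~~~+~~~~+~
k=13  ~~~+~+~+~~~+~~+~~~~+~~~~+
k=14  +~~~+~+~+~~~+~~+~~~~+~~~~
k=15  ~+~~~+~+~+~~~+~~+~~~~+~~~
k=16  ~~+~~~+~+~+~~~+~~+~~~~+~~
k=17  ~~~+~~~+~+~+~~~+~~+~~~~+~
k=18  ~~~~+~~~+~+~+~~~+~~+~~~~+
k=19  +~~~~+~~~+~+~+~~~+~~+~~~~
k=20  ~+~~~~+~~~+~+~+~~~+~~+~~~
k=21  ~~+~~~~+~~~+~+~+~~~+~~+~~
k=22  ~~~+~~~~+~~~+~+~+~~~+~~+~
k=23  ~~~~+~~~~+~~~+~+~+~~~+~~+
k=24  +~~~~+~~~~+~~~+~+~+~~~+~~
k=25  ~+~~~~+~~~~+~~~+~+~+~~~+~
k=26  ~~+~~~~+~~~~+~~~+~+~+~~~+

7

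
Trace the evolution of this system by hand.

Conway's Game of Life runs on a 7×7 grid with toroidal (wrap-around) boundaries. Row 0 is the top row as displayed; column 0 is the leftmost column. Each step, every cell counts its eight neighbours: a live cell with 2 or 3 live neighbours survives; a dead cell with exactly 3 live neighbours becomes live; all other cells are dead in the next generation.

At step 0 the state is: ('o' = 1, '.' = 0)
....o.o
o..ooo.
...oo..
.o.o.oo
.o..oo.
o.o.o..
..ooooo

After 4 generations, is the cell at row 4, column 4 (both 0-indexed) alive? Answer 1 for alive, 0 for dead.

gen 0: ....o.o
o..ooo.
...oo..
.o.o.oo
.o..oo.
o.o.o..
..ooooo
gen 1: o.o....
......o
o......
o..o..o
.o.....
o.o....
ooo...o
gen 2: ..o....
oo....o
o......
oo....o
.oo...o
..o...o
..oo..o
gen 3: ..oo..o
oo....o
.......
..o...o
..o..oo
.....oo
.ooo...
gen 4: ...o..o
ooo...o
.o....o
.....oo
o......
oo.oooo
oo.oooo

0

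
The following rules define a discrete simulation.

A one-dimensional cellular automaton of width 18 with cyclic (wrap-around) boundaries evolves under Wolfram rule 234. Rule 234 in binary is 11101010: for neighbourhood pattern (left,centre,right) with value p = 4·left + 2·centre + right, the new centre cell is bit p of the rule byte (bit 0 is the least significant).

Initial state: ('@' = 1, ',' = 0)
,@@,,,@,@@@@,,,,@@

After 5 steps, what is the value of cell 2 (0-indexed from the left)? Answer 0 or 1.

[0] ,@@,,,@,@@@@,,,,@@
[1] @@@,,@,@@@@@,,,@@@
[2] @@@,@,@@@@@@,,@@@@
[3] @@@@,@@@@@@@,@@@@@
[4] @@@@@@@@@@@@@@@@@@
[5] @@@@@@@@@@@@@@@@@@

1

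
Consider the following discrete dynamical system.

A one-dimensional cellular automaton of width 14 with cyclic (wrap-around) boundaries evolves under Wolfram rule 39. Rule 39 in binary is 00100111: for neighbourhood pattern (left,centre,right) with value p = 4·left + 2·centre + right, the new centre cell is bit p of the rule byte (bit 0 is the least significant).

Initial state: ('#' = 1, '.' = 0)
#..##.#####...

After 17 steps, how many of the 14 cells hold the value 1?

t=0: #..##.#####...
t=1: #.#..#......##
t=2: .##.##.#####..
t=3: #..#..#......#
t=4: ..##.##.#####.
t=5: ##..#..#......
t=6: ...##.##.#####
t=7: .##..#..#.....
t=8: #...##.##.####
t=9: ..##..#..#....
t=10: ##...##.##.###
t=11: ...##..#..#...
t=12: ###...##.##.##
t=13: ....##..#..#..
t=14: ####...##.##.#
t=15: .....##..#..#.
t=16: #####...##.##.
t=17: ......##..#..#

4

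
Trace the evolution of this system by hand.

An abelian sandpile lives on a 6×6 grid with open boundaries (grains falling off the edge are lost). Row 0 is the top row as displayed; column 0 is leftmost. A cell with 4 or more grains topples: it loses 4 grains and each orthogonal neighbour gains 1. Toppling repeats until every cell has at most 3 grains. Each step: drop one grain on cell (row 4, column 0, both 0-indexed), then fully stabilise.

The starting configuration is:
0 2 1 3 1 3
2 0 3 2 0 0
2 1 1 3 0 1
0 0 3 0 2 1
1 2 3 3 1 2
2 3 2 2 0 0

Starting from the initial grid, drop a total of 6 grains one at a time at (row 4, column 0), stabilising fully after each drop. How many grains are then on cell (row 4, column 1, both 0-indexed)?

3

gen 0: 0 2 1 3 1 3
2 0 3 2 0 0
2 1 1 3 0 1
0 0 3 0 2 1
1 2 3 3 1 2
2 3 2 2 0 0
gen 1: 0 2 1 3 1 3
2 0 3 2 0 0
2 1 1 3 0 1
0 0 3 0 2 1
2 2 3 3 1 2
2 3 2 2 0 0
gen 2: 0 2 1 3 1 3
2 0 3 2 0 0
2 1 1 3 0 1
0 0 3 0 2 1
3 2 3 3 1 2
2 3 2 2 0 0
gen 3: 0 2 1 3 1 3
2 0 3 2 0 0
2 1 1 3 0 1
1 0 3 0 2 1
0 3 3 3 1 2
3 3 2 2 0 0
gen 4: 0 2 1 3 1 3
2 0 3 2 0 0
2 1 1 3 0 1
1 0 3 0 2 1
1 3 3 3 1 2
3 3 2 2 0 0
gen 5: 0 2 1 3 1 3
2 0 3 2 0 0
2 1 1 3 0 1
1 0 3 0 2 1
2 3 3 3 1 2
3 3 2 2 0 0
gen 6: 0 2 1 3 1 3
2 0 3 2 0 0
2 1 1 3 0 1
1 0 3 0 2 1
3 3 3 3 1 2
3 3 2 2 0 0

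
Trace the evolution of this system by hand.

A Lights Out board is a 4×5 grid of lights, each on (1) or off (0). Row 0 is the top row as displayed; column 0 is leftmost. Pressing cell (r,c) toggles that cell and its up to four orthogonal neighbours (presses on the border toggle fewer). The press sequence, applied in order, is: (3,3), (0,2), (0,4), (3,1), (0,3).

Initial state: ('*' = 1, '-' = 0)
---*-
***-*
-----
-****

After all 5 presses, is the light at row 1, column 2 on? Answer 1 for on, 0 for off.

0

t=0: ---*-
***-*
-----
-****
t=1: ---*-
***-*
---*-
-*---
t=2: -**--
**--*
---*-
-*---
t=3: -****
**---
---*-
-*---
t=4: -****
**---
-*-*-
*-*--
t=5: -*---
**-*-
-*-*-
*-*--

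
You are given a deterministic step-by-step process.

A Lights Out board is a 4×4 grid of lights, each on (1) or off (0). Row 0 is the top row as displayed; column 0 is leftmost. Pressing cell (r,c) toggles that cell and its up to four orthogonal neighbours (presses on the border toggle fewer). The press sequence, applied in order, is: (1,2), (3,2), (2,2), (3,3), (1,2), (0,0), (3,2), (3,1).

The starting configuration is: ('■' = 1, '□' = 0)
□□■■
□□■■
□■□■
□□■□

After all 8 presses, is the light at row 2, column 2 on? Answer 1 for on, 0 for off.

1

step 0: □□■■
□□■■
□■□■
□□■□
step 1: □□□■
□■□□
□■■■
□□■□
step 2: □□□■
□■□□
□■□■
□■□■
step 3: □□□■
□■■□
□□■□
□■■■
step 4: □□□■
□■■□
□□■■
□■□□
step 5: □□■■
□□□■
□□□■
□■□□
step 6: ■■■■
■□□■
□□□■
□■□□
step 7: ■■■■
■□□■
□□■■
□□■■
step 8: ■■■■
■□□■
□■■■
■■□■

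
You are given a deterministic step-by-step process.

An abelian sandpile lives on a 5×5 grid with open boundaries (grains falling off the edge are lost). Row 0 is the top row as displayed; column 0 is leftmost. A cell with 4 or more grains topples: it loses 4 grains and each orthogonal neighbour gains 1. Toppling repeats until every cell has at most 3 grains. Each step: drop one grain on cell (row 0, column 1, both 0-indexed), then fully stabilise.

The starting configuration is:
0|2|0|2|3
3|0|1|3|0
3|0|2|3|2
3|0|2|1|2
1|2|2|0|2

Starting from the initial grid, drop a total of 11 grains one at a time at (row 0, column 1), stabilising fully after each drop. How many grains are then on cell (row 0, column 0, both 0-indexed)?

[0] 0|2|0|2|3
3|0|1|3|0
3|0|2|3|2
3|0|2|1|2
1|2|2|0|2
[1] 0|3|0|2|3
3|0|1|3|0
3|0|2|3|2
3|0|2|1|2
1|2|2|0|2
[2] 1|0|1|2|3
3|1|1|3|0
3|0|2|3|2
3|0|2|1|2
1|2|2|0|2
[3] 1|1|1|2|3
3|1|1|3|0
3|0|2|3|2
3|0|2|1|2
1|2|2|0|2
[4] 1|2|1|2|3
3|1|1|3|0
3|0|2|3|2
3|0|2|1|2
1|2|2|0|2
[5] 1|3|1|2|3
3|1|1|3|0
3|0|2|3|2
3|0|2|1|2
1|2|2|0|2
[6] 2|0|2|2|3
3|2|1|3|0
3|0|2|3|2
3|0|2|1|2
1|2|2|0|2
[7] 2|1|2|2|3
3|2|1|3|0
3|0|2|3|2
3|0|2|1|2
1|2|2|0|2
[8] 2|2|2|2|3
3|2|1|3|0
3|0|2|3|2
3|0|2|1|2
1|2|2|0|2
[9] 2|3|2|2|3
3|2|1|3|0
3|0|2|3|2
3|0|2|1|2
1|2|2|0|2
[10] 3|0|3|2|3
3|3|1|3|0
3|0|2|3|2
3|0|2|1|2
1|2|2|0|2
[11] 3|1|3|2|3
3|3|1|3|0
3|0|2|3|2
3|0|2|1|2
1|2|2|0|2

3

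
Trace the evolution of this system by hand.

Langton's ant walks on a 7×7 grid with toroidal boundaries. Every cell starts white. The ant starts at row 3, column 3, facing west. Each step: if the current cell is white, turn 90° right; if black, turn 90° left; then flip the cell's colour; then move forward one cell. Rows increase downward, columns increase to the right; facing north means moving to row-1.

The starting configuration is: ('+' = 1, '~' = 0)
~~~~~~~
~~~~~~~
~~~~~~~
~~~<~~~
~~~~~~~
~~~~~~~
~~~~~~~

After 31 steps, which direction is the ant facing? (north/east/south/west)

[0] ~~~~~~~
~~~~~~~
~~~~~~~
~~~<~~~
~~~~~~~
~~~~~~~
~~~~~~~
[1] ~~~~~~~
~~~~~~~
~~~^~~~
~~~+~~~
~~~~~~~
~~~~~~~
~~~~~~~
[2] ~~~~~~~
~~~~~~~
~~~+>~~
~~~+~~~
~~~~~~~
~~~~~~~
~~~~~~~
[3] ~~~~~~~
~~~~~~~
~~~++~~
~~~+v~~
~~~~~~~
~~~~~~~
~~~~~~~
[4] ~~~~~~~
~~~~~~~
~~~++~~
~~~<+~~
~~~~~~~
~~~~~~~
~~~~~~~
[5] ~~~~~~~
~~~~~~~
~~~++~~
~~~~+~~
~~~v~~~
~~~~~~~
~~~~~~~
[6] ~~~~~~~
~~~~~~~
~~~++~~
~~~~+~~
~~<+~~~
~~~~~~~
~~~~~~~
[7] ~~~~~~~
~~~~~~~
~~~++~~
~~^~+~~
~~++~~~
~~~~~~~
~~~~~~~
[8] ~~~~~~~
~~~~~~~
~~~++~~
~~+>+~~
~~++~~~
~~~~~~~
~~~~~~~
[9] ~~~~~~~
~~~~~~~
~~~++~~
~~+++~~
~~+v~~~
~~~~~~~
~~~~~~~
[10] ~~~~~~~
~~~~~~~
~~~++~~
~~+++~~
~~+~>~~
~~~~~~~
~~~~~~~
[11] ~~~~~~~
~~~~~~~
~~~++~~
~~+++~~
~~+~+~~
~~~~v~~
~~~~~~~
[12] ~~~~~~~
~~~~~~~
~~~++~~
~~+++~~
~~+~+~~
~~~<+~~
~~~~~~~
[13] ~~~~~~~
~~~~~~~
~~~++~~
~~+++~~
~~+^+~~
~~~++~~
~~~~~~~
[14] ~~~~~~~
~~~~~~~
~~~++~~
~~+++~~
~~++>~~
~~~++~~
~~~~~~~
[15] ~~~~~~~
~~~~~~~
~~~++~~
~~++^~~
~~++~~~
~~~++~~
~~~~~~~
[16] ~~~~~~~
~~~~~~~
~~~++~~
~~+<~~~
~~++~~~
~~~++~~
~~~~~~~
[17] ~~~~~~~
~~~~~~~
~~~++~~
~~+~~~~
~~+v~~~
~~~++~~
~~~~~~~
[18] ~~~~~~~
~~~~~~~
~~~++~~
~~+~~~~
~~+~>~~
~~~++~~
~~~~~~~
[19] ~~~~~~~
~~~~~~~
~~~++~~
~~+~~~~
~~+~+~~
~~~+v~~
~~~~~~~
[20] ~~~~~~~
~~~~~~~
~~~++~~
~~+~~~~
~~+~+~~
~~~+~>~
~~~~~~~
[21] ~~~~~~~
~~~~~~~
~~~++~~
~~+~~~~
~~+~+~~
~~~+~+~
~~~~~v~
[22] ~~~~~~~
~~~~~~~
~~~++~~
~~+~~~~
~~+~+~~
~~~+~+~
~~~~<+~
[23] ~~~~~~~
~~~~~~~
~~~++~~
~~+~~~~
~~+~+~~
~~~+^+~
~~~~++~
[24] ~~~~~~~
~~~~~~~
~~~++~~
~~+~~~~
~~+~+~~
~~~++>~
~~~~++~
[25] ~~~~~~~
~~~~~~~
~~~++~~
~~+~~~~
~~+~+^~
~~~++~~
~~~~++~
[26] ~~~~~~~
~~~~~~~
~~~++~~
~~+~~~~
~~+~++>
~~~++~~
~~~~++~
[27] ~~~~~~~
~~~~~~~
~~~++~~
~~+~~~~
~~+~+++
~~~++~v
~~~~++~
[28] ~~~~~~~
~~~~~~~
~~~++~~
~~+~~~~
~~+~+++
~~~++<+
~~~~++~
[29] ~~~~~~~
~~~~~~~
~~~++~~
~~+~~~~
~~+~+^+
~~~++++
~~~~++~
[30] ~~~~~~~
~~~~~~~
~~~++~~
~~+~~~~
~~+~<~+
~~~++++
~~~~++~
[31] ~~~~~~~
~~~~~~~
~~~++~~
~~+~~~~
~~+~~~+
~~~+v++
~~~~++~

south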